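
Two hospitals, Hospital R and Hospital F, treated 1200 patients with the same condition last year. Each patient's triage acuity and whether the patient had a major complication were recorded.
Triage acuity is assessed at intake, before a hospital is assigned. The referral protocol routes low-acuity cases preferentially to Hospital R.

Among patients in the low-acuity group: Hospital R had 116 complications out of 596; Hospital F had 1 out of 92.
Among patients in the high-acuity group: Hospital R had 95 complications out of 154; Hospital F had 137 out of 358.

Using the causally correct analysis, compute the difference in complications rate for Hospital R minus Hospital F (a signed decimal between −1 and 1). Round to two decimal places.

Triage acuity is set before the hospital has any effect — it is not caused by the hospital — and it independently drives the outcome. That makes it a confounder, so the causal comparison is within triage acuity levels.
Adjusting over the population distribution of triage acuity: 0.573·(0.195−0.011) + 0.427·(0.617−0.383) = +0.205.

+0.21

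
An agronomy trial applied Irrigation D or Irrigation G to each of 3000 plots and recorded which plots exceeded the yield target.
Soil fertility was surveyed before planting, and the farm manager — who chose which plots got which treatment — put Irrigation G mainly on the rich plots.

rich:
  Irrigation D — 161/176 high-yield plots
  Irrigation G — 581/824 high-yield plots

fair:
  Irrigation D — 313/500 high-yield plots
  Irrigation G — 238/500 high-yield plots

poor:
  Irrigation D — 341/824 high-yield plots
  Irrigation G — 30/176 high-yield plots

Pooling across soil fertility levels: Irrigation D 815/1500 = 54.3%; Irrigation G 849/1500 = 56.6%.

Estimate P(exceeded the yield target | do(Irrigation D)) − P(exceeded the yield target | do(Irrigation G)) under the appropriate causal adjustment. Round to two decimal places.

The stratified and pooled comparisons disagree (Irrigation D wins within each soil fertility; Irrigation G wins overall), so the answer turns on the causal role of soil fertility.
Soil fertility satisfies the back-door criterion: it is not a descendant of the irrigation, and it blocks the spurious path from irrigation to outcome. Adjusting for it (i.e., using the within-soil fertility rates) gives the causal effect.
Adjusting over the population distribution of soil fertility: 0.333·(0.915−0.705) + 0.333·(0.626−0.476) + 0.333·(0.414−0.170) = +0.201.

+0.20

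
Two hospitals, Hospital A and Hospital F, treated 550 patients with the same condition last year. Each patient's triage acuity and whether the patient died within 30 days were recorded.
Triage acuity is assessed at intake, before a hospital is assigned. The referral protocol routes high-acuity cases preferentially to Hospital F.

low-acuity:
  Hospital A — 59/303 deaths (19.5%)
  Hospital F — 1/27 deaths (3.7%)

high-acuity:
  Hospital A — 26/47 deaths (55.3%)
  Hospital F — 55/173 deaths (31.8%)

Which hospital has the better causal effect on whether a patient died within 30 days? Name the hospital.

Hospital F

Triage acuity is set before the hospital has any effect — it is not caused by the hospital — and it independently drives the outcome. That makes it a confounder, so the causal comparison is within triage acuity levels.
Within each level — low-acuity: 19.5% vs 3.7%; high-acuity: 55.3% vs 31.8% — Hospital F is lower every time.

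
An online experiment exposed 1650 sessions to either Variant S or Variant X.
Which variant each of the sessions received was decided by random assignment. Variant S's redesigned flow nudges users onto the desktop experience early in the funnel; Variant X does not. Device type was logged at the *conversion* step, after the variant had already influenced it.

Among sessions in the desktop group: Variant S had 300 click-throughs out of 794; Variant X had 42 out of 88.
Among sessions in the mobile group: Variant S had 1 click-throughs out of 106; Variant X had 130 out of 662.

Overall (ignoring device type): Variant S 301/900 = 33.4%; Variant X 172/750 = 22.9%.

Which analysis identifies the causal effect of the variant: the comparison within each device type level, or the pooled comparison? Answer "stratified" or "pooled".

pooled

Device type is downstream of the variant. One should not condition on a consequence of treatment, so the overall rates are the right comparison.
Pooled: Variant S 33.4% vs Variant X 22.9%; Variant S is higher overall.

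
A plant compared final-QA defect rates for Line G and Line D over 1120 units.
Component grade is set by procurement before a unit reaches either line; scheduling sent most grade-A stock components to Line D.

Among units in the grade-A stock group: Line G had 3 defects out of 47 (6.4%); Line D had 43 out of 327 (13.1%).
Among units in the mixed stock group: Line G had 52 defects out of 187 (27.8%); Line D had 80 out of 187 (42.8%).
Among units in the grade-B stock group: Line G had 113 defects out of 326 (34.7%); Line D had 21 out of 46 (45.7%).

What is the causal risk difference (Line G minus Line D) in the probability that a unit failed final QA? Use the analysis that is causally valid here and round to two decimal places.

-0.11

The imbalance in component grade arose from how units were allocated, not from anything the line did; and component grade independently affects the outcome. The pooled gap is confounded — condition on component grade.
Adjusting over the population distribution of component grade: 0.334·(0.064−0.131) + 0.334·(0.278−0.428) + 0.332·(0.347−0.457) = -0.109.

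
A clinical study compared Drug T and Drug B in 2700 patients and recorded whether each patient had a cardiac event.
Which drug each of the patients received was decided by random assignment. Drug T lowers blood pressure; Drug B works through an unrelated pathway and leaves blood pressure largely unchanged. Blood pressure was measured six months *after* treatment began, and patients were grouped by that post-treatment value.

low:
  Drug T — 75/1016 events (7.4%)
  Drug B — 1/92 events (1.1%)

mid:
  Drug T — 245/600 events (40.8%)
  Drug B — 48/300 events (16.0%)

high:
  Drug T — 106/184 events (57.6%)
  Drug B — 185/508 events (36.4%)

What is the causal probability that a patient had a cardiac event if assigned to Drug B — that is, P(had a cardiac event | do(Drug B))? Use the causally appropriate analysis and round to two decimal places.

Within every blood pressure level Drug B has the lower rate, yet pooled Drug T does — Simpson's reversal.
Because the drug influences blood pressure, blood pressure is a post-treatment mediator, not a confounder. Stratifying on it would bias the estimate; the causal effect is the crude pooled difference.
So P(outcome | do(Drug B)) is just the pooled rate for Drug B: 234/900 = 0.260.

0.26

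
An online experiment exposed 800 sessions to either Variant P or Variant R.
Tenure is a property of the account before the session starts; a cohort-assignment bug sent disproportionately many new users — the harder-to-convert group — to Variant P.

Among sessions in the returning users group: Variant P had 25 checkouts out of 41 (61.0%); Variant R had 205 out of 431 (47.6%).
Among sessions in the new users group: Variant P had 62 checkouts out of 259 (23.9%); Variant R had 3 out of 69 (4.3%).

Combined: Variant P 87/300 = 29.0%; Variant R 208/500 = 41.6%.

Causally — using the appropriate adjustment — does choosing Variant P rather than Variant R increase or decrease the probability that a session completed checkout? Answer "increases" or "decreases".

increases

Here user tenure is a common cause — it drives both which variant a case falls under and the outcome. The crude comparison mixes populations; the stratum-specific rates are the causally relevant ones.
Within each level — returning users: 61.0% vs 47.6%; new users: 23.9% vs 4.3% — Variant P is higher every time.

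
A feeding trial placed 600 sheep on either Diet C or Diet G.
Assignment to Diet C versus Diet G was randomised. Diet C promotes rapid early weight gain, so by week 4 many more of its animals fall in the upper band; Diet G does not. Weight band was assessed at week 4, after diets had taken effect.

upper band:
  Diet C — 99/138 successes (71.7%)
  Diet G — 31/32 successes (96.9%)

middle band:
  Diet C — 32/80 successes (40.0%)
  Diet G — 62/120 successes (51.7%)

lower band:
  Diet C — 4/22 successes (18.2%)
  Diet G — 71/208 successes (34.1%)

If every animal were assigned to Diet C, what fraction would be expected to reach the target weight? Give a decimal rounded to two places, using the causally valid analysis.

0.56

Within every week-4 weight band level Diet G has the higher rate, yet pooled Diet C does — Simpson's reversal.
Week-4 weight band here is a post-treatment variable shaped by the diet; conditioning on it would introduce bias rather than remove it. The overall comparison is the causal one.
So P(outcome | do(Diet C)) is just the pooled rate for Diet C: 135/240 = 0.562.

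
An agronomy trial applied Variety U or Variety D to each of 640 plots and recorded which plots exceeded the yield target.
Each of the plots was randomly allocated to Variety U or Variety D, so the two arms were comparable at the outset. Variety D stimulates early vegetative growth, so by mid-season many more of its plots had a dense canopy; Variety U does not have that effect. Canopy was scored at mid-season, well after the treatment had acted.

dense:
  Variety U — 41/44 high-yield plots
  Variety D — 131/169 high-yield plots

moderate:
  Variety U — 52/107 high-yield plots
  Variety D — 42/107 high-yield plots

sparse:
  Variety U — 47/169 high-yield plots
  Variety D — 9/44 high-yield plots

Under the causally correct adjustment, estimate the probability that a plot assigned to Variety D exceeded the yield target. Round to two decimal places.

Mid-season canopy lies on the pathway variety → mid-season canopy → outcome, so adjusting for it blocks the indirect effect. For the total causal effect of variety, use the unadjusted pooled rates.
So P(outcome | do(Variety D)) is just the pooled rate for Variety D: 182/320 = 0.569.

0.57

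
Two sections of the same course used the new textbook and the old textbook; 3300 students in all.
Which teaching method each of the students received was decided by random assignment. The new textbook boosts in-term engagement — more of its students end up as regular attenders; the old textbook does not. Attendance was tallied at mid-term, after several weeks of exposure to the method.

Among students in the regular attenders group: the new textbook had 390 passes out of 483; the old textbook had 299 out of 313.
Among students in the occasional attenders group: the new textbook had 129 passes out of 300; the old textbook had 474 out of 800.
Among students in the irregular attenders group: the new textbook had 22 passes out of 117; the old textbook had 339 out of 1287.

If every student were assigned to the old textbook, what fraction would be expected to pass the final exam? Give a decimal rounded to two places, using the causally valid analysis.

The stratified and pooled comparisons disagree (the old textbook wins within each mid-term attendance; the new textbook wins overall), so the answer turns on the causal role of mid-term attendance.
Mid-term attendance here is a post-treatment variable shaped by the teaching method; conditioning on it would introduce bias rather than remove it. The overall comparison is the causal one.
So P(outcome | do(the old textbook)) is just the pooled rate for the old textbook: 1112/2400 = 0.463.

0.46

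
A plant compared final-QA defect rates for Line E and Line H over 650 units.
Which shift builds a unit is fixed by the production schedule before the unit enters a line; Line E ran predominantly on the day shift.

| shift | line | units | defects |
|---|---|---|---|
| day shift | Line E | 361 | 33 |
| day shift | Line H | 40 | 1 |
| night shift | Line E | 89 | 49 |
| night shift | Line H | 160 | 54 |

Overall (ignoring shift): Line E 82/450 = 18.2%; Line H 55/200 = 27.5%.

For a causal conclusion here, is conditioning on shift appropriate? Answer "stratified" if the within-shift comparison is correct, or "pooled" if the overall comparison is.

stratified

Nothing the line does changes shift; the imbalance is an allocation artefact. With shift also predicting the outcome, the pooled figure is confounded, and the within-stratum comparison is the causal one.
Within each level — day shift: 9.1% vs 2.5%; night shift: 55.1% vs 33.8% — Line H is lower every time.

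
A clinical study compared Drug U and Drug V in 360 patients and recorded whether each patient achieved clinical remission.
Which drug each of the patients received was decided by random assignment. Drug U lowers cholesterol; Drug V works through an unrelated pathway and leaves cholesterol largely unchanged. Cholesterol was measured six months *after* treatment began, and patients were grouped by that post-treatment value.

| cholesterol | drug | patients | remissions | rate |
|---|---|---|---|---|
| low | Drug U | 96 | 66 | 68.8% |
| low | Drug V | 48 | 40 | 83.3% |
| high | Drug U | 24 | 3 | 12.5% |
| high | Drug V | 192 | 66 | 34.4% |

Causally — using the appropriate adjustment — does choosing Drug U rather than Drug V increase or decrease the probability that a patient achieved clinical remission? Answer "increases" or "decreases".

The stratified and pooled comparisons disagree (Drug V wins within each cholesterol; Drug U wins overall), so the answer turns on the causal role of cholesterol.
Cholesterol here is a post-treatment variable shaped by the drug; conditioning on it would introduce bias rather than remove it. The overall comparison is the causal one.
Pooled: Drug U 57.5% vs Drug V 44.2%; Drug U is higher overall.

increases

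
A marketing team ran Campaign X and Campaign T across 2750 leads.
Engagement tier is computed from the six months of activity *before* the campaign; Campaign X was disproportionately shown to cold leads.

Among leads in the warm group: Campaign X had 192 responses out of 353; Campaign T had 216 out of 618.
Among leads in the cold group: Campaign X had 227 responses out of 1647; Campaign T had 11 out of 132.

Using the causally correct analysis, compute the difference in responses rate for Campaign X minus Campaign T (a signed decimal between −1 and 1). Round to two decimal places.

Since engagement tier is a pre-existing factor (not a product of the campaign) and it affects the outcome on its own, it is a confounder. The stratified rates, not the pooled rate, identify the causal effect.
Adjusting over the population distribution of engagement tier: 0.353·(0.544−0.350) + 0.647·(0.138−0.083) = +0.104.

+0.10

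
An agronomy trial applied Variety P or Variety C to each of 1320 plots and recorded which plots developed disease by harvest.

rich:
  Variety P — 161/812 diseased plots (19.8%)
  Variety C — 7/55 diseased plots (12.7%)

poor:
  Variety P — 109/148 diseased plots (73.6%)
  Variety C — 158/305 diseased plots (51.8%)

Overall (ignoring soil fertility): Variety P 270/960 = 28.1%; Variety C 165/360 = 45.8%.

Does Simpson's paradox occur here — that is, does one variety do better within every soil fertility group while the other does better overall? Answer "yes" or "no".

Within each soil fertility level (rich 19.8% vs 12.7%; poor 73.6% vs 51.8%), Variety C has the lower rate every time. Pooled: 28.1% vs 45.8% — Variety P has the lower rate overall. The two comparisons disagree.

yes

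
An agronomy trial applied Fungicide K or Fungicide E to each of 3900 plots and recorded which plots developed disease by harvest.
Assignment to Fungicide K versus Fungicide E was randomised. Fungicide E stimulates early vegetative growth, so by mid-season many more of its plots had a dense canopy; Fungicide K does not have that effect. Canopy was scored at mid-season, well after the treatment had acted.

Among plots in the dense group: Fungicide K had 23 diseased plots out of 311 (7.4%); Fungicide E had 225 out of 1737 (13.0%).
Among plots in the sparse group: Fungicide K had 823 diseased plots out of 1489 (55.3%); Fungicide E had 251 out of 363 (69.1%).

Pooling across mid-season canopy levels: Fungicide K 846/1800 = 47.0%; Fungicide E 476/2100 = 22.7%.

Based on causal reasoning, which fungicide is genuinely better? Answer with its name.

Mid-season canopy is recorded after the fungicide and is itself shifted by it — it sits on the causal path from fungicide to outcome. Conditioning on a mediator would strip out part of the effect we want; the pooled comparison gives the total causal effect.
Pooled: Fungicide K 47.0% vs Fungicide E 22.7%; Fungicide E is lower overall.

Fungicide E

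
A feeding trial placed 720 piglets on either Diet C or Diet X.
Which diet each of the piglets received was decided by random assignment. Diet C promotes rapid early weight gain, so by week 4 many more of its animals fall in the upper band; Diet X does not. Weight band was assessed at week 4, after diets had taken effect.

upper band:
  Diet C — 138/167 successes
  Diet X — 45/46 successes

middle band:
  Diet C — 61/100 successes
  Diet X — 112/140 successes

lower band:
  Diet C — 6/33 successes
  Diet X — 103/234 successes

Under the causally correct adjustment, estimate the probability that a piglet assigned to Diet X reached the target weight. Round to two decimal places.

Week-4 weight band lies on the pathway diet → week-4 weight band → outcome, so adjusting for it blocks the indirect effect. For the total causal effect of diet, use the unadjusted pooled rates.
So P(outcome | do(Diet X)) is just the pooled rate for Diet X: 260/420 = 0.619.

0.62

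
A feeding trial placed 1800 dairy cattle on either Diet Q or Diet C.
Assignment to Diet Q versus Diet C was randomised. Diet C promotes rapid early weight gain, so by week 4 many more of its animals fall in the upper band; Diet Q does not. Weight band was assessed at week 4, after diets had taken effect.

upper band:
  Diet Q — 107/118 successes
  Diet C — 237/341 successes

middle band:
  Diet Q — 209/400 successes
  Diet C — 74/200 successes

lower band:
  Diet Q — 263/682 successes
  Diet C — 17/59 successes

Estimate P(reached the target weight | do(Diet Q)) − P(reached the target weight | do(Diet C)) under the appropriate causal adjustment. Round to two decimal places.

The week-4 weight band-specific comparison favours Diet Q throughout, but the pooled figures favour Diet C. The question is whether to condition on week-4 weight band.
Week-4 weight band is recorded after the diet and is itself shifted by it — it sits on the causal path from diet to outcome. Conditioning on a mediator would strip out part of the effect we want; the pooled comparison gives the total causal effect.
The causal difference is the pooled difference: 0.482 − 0.547 = -0.064.

-0.06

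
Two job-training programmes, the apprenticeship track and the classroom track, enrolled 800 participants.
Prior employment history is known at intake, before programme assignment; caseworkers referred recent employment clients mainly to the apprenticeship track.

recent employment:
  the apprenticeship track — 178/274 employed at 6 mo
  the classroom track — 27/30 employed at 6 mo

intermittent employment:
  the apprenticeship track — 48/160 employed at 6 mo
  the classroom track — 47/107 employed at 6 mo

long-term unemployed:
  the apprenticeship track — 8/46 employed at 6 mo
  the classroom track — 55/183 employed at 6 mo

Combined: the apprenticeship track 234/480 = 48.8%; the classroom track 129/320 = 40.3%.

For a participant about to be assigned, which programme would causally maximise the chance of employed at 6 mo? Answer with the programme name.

the classroom track

Prior employment history differs across programmes for reasons unrelated to any effect of the programme itself, and it separately predicts the outcome — a classic confounder. We must compare within prior employment history levels.
Within each level — recent employment: 65.0% vs 90.0%; intermittent employment: 30.0% vs 43.9%; long-term unemployed: 17.4% vs 30.1% — the classroom track is higher every time.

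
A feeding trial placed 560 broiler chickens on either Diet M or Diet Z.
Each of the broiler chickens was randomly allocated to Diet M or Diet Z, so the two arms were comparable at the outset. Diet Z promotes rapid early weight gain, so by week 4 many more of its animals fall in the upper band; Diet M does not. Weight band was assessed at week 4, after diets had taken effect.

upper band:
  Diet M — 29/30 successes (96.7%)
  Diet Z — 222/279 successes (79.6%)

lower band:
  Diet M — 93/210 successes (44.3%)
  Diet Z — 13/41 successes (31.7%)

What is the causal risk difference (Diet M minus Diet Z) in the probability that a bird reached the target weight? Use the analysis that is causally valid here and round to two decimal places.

-0.23

The stratified and pooled comparisons disagree (Diet M wins within each week-4 weight band; Diet Z wins overall), so the answer turns on the causal role of week-4 weight band.
Because the diet influences week-4 weight band, week-4 weight band is a post-treatment mediator, not a confounder. Stratifying on it would bias the estimate; the causal effect is the crude pooled difference.
The causal difference is the pooled difference: 0.508 − 0.734 = -0.226.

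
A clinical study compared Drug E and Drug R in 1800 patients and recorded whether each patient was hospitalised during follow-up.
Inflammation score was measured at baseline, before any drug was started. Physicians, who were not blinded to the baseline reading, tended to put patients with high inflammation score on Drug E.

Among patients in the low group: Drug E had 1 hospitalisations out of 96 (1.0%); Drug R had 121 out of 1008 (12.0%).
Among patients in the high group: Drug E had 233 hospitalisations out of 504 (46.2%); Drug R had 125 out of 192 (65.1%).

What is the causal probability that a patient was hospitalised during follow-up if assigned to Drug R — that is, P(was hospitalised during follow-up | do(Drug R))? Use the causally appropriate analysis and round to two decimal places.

Here inflammation score is a common cause — it drives both which drug a case falls under and the outcome. The crude comparison mixes populations; the stratum-specific rates are the causally relevant ones.
Standardising Drug R to the population inflammation score mix: 0.613·121/1008 + 0.387·125/192 = 0.325.

0.33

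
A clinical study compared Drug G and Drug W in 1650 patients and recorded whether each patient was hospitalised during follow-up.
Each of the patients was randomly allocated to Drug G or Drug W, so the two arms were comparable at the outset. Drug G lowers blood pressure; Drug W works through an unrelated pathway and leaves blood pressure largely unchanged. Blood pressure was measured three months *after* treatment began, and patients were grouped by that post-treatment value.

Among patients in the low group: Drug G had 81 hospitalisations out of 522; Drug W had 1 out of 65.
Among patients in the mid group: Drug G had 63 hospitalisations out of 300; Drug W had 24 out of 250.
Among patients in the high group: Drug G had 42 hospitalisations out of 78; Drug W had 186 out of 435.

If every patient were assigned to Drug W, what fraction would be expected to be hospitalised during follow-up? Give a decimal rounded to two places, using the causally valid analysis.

0.28

The stratified and pooled comparisons disagree (Drug W wins within each blood pressure; Drug G wins overall), so the answer turns on the causal role of blood pressure.
Blood pressure here is a post-treatment variable shaped by the drug; conditioning on it would introduce bias rather than remove it. The overall comparison is the causal one.
So P(outcome | do(Drug W)) is just the pooled rate for Drug W: 211/750 = 0.281.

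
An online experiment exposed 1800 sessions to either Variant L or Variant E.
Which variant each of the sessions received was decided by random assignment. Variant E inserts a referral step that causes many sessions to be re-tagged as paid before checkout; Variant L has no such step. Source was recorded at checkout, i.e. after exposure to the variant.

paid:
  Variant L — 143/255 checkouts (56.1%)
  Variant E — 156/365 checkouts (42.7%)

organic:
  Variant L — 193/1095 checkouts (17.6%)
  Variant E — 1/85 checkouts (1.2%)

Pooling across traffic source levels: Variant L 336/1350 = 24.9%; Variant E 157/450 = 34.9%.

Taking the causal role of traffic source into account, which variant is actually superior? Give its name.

Traffic source is downstream of the variant. One should not condition on a consequence of treatment, so the overall rates are the right comparison.
Pooled: Variant L 24.9% vs Variant E 34.9%; Variant E is higher overall.

Variant E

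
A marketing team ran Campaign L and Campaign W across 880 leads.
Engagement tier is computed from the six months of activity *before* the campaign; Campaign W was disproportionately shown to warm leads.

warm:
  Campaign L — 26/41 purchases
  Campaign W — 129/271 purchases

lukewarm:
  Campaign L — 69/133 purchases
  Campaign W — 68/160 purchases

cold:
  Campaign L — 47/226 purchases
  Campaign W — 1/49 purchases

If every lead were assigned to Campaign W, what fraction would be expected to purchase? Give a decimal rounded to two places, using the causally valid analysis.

Engagement tier satisfies the back-door criterion: it is not a descendant of the campaign, and it blocks the spurious path from campaign to outcome. Adjusting for it (i.e., using the within-engagement tier rates) gives the causal effect.
Standardising Campaign W to the population engagement tier mix: 0.355·129/271 + 0.333·68/160 + 0.312·1/49 = 0.317.

0.32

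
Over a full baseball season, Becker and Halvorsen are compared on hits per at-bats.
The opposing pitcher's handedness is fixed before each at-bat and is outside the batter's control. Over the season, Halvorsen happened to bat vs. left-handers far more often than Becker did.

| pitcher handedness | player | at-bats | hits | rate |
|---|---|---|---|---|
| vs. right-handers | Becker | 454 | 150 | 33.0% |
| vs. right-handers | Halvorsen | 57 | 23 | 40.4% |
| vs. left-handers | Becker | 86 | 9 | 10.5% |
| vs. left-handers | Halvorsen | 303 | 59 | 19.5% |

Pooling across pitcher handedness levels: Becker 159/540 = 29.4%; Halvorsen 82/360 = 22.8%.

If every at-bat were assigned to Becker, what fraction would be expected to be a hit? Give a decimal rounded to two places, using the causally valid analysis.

Since pitcher handedness is a pre-existing factor (not a product of the player) and it affects the outcome on its own, it is a confounder. The stratified rates, not the pooled rate, identify the causal effect.
Standardising Becker to the population pitcher handedness mix: 0.568·150/454 + 0.432·9/86 = 0.233.

0.23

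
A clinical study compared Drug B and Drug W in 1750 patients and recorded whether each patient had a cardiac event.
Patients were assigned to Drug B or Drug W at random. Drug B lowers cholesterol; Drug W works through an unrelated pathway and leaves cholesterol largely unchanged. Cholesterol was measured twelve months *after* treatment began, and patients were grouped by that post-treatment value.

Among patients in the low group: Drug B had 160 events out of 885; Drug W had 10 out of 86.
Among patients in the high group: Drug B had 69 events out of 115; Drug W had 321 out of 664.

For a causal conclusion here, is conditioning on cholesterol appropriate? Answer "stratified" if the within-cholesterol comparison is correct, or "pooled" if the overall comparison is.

pooled

The distribution of cholesterol is itself part of what the drug does — it is an intermediate outcome. Holding it fixed would remove that part of the effect; the total effect is the pooled difference.
Pooled: Drug B 22.9% vs Drug W 44.1%; Drug B is lower overall.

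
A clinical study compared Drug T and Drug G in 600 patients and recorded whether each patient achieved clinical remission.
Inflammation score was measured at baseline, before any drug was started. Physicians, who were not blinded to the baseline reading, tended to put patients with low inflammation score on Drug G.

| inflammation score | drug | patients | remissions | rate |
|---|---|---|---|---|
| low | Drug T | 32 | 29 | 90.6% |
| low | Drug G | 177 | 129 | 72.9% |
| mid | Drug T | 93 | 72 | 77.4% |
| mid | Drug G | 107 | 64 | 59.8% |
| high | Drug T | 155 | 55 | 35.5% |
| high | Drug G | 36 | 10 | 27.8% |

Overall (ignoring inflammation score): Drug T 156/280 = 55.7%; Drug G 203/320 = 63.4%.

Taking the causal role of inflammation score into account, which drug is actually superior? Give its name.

The imbalance in inflammation score arose from how patients were allocated, not from anything the drug did; and inflammation score independently affects the outcome. The pooled gap is confounded — condition on inflammation score.
Within each level — low: 90.6% vs 72.9%; mid: 77.4% vs 59.8%; high: 35.5% vs 27.8% — Drug T is higher every time.

Drug T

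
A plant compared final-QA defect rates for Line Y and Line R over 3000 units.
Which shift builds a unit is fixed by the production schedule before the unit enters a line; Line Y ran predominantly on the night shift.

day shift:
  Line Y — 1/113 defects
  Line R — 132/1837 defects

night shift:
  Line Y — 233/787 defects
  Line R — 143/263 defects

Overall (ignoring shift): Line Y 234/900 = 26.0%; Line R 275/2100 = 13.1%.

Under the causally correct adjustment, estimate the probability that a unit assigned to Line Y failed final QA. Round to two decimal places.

Shift satisfies the back-door criterion: it is not a descendant of the line, and it blocks the spurious path from line to outcome. Adjusting for it (i.e., using the within-shift rates) gives the causal effect.
Standardising Line Y to the population shift mix: 0.650·1/113 + 0.350·233/787 = 0.109.

0.11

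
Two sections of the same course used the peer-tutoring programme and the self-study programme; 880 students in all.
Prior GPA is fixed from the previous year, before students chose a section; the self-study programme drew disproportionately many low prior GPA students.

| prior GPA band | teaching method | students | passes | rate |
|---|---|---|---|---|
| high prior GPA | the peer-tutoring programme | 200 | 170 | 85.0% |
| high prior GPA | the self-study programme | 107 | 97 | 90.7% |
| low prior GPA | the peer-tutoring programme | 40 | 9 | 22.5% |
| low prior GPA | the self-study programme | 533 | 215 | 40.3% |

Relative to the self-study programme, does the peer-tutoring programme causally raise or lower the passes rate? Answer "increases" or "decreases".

decreases

Here prior GPA band is a common cause — it drives both which teaching method a case falls under and the outcome. The crude comparison mixes populations; the stratum-specific rates are the causally relevant ones.
Within each level — high prior GPA: 85.0% vs 90.7%; low prior GPA: 22.5% vs 40.3% — the self-study programme is higher every time.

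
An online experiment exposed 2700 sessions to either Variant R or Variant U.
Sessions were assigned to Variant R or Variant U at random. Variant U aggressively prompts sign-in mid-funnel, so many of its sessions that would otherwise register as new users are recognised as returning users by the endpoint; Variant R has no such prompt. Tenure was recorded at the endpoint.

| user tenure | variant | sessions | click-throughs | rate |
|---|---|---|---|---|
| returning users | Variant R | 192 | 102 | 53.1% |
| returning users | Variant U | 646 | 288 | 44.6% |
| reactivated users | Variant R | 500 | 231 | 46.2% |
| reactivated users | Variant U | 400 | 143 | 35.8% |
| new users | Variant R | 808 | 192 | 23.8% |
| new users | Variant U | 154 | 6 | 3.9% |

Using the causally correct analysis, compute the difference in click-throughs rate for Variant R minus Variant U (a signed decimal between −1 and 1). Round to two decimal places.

-0.01

The distribution of user tenure is itself part of what the variant does — it is an intermediate outcome. Holding it fixed would remove that part of the effect; the total effect is the pooled difference.
The causal difference is the pooled difference: 0.350 − 0.364 = -0.014.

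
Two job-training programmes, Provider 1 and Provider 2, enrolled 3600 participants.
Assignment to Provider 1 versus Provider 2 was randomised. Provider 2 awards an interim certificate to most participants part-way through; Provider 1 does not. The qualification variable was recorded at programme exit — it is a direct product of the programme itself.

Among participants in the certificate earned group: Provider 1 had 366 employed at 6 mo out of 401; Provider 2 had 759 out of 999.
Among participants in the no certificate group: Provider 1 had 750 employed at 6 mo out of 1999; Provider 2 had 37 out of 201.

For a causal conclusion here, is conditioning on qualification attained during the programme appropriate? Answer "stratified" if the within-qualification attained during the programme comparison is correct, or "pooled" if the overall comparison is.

pooled

Qualification attained during the programme here is a post-treatment variable shaped by the programme; conditioning on it would introduce bias rather than remove it. The overall comparison is the causal one.
Pooled: Provider 1 46.5% vs Provider 2 66.3%; Provider 2 is higher overall.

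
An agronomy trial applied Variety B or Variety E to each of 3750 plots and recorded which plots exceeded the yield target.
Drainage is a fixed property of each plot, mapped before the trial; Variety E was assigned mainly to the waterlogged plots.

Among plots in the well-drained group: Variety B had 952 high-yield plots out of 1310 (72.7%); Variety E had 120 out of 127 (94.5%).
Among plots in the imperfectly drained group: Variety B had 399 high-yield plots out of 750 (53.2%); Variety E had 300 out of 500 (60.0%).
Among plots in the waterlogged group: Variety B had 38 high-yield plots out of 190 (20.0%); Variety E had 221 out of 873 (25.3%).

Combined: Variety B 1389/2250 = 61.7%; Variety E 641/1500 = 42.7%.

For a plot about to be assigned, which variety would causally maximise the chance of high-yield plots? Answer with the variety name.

Variety E

Field drainage differs across varietys for reasons unrelated to any effect of the variety itself, and it separately predicts the outcome — a classic confounder. We must compare within field drainage levels.
Within each level — well-drained: 72.7% vs 94.5%; imperfectly drained: 53.2% vs 60.0%; waterlogged: 20.0% vs 25.3% — Variety E is higher every time.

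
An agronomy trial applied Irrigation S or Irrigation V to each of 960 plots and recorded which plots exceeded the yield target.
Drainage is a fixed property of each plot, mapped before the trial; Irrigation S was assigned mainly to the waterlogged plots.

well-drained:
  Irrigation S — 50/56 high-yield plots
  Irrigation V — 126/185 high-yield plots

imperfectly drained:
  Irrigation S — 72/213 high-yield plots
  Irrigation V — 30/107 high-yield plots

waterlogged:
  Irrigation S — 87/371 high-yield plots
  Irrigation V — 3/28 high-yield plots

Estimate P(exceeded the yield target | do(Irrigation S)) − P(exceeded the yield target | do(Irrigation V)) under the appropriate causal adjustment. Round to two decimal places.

+0.13

The field drainage-specific comparison favours Irrigation S throughout, but the pooled figures favour Irrigation V. The question is whether to condition on field drainage.
Nothing the irrigation does changes field drainage; the imbalance is an allocation artefact. With field drainage also predicting the outcome, the pooled figure is confounded, and the within-stratum comparison is the causal one.
Adjusting over the population distribution of field drainage: 0.251·(0.893−0.681) + 0.333·(0.338−0.280) + 0.416·(0.235−0.107) = +0.125.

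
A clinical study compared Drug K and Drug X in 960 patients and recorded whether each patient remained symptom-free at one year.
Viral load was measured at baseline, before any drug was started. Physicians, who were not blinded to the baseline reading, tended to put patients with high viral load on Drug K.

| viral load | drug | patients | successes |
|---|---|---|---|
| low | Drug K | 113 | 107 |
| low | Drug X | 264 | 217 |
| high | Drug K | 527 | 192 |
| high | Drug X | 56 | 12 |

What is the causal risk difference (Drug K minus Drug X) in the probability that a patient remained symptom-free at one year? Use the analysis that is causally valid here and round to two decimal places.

The stratified and pooled comparisons disagree (Drug K wins within each viral load; Drug X wins overall), so the answer turns on the causal role of viral load.
Viral load is set before the drug has any effect — it is not caused by the drug — and it independently drives the outcome. That makes it a confounder, so the causal comparison is within viral load levels.
Adjusting over the population distribution of viral load: 0.393·(0.947−0.822) + 0.607·(0.364−0.214) = +0.140.

+0.14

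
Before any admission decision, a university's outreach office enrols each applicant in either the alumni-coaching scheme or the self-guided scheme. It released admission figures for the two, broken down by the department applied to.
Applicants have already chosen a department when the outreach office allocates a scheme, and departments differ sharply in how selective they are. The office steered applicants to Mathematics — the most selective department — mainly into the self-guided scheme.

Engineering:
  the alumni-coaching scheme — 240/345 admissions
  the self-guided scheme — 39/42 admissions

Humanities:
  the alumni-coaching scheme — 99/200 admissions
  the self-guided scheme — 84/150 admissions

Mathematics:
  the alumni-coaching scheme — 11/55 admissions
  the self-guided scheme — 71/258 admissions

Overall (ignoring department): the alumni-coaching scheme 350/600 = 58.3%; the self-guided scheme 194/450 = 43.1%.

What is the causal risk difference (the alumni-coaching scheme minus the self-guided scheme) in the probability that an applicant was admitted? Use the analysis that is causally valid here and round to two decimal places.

The stratified and pooled comparisons disagree (the self-guided scheme wins within each department; the alumni-coaching scheme wins overall), so the answer turns on the causal role of department.
Department differs across outreach schemes for reasons unrelated to any effect of the outreach scheme itself, and it separately predicts the outcome — a classic confounder. We must compare within department levels.
Adjusting over the population distribution of department: 0.369·(0.696−0.929) + 0.333·(0.495−0.560) + 0.298·(0.200−0.275) = -0.130.

-0.13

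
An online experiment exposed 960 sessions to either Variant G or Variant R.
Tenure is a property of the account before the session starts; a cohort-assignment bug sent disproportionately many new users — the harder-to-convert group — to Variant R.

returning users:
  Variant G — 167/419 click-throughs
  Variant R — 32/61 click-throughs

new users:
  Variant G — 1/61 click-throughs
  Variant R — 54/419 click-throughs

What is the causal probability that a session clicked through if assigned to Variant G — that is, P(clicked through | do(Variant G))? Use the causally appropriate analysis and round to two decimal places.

0.21

Variant R is higher inside every user tenure stratum but Variant G is higher in aggregate. Whether to stratify depends on how user tenure relates to the variant.
Here user tenure is a common cause — it drives both which variant a case falls under and the outcome. The crude comparison mixes populations; the stratum-specific rates are the causally relevant ones.
Standardising Variant G to the population user tenure mix: 0.500·167/419 + 0.500·1/61 = 0.207.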